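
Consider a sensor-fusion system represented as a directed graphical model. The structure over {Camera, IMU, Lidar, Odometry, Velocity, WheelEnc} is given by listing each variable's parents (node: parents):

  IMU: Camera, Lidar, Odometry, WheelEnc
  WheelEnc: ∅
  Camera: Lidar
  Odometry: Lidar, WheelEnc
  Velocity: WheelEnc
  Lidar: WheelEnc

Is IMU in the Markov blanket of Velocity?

No

Parents of Velocity: WheelEnc.
Children of Velocity: none.
With no children, Velocity has no spouses; the co-parent set is empty.
MB(Velocity) = {WheelEnc}; IMU is not in this set.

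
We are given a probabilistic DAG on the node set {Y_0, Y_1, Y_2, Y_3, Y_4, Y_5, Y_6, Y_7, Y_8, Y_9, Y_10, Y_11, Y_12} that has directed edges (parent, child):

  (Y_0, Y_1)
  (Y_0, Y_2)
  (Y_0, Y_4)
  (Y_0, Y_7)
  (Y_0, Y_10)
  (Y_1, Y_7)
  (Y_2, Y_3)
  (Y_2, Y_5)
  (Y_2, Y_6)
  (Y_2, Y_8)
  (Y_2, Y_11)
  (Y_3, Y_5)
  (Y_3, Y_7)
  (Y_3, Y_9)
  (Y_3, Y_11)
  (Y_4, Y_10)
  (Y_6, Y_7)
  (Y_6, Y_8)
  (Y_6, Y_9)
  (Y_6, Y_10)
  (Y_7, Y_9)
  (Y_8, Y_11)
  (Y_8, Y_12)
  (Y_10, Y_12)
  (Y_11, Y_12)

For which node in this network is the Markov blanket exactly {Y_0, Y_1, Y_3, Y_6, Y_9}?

Y_7

The target node must have every member of {Y_0, Y_1, Y_3, Y_6, Y_9} as a parent, child, or co-parent, and no others.
Parents of Y_7: Y_0, Y_1, Y_3, Y_6; children: Y_9; co-parents: Y_3, Y_6.
These exactly cover the given set, so the node is Y_7.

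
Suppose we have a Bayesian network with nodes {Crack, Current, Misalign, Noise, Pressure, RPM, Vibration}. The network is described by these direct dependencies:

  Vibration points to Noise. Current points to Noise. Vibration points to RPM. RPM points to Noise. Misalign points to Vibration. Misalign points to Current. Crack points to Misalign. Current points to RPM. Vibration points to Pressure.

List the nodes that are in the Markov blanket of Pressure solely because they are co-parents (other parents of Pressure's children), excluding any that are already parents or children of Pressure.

Pressure has no children, so it has no co-parents. The set is empty.

{}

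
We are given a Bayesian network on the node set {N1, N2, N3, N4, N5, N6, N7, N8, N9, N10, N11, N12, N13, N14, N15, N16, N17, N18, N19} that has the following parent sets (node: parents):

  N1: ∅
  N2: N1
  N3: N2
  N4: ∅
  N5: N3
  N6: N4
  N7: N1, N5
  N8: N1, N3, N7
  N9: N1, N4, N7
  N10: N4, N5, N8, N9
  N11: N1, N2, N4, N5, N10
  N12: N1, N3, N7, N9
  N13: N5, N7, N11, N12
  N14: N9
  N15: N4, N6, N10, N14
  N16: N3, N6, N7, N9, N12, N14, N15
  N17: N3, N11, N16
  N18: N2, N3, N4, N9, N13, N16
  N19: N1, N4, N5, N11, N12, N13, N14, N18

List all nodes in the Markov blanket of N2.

{N1, N3, N4, N5, N9, N10, N11, N13, N16, N18}

Recall MB(v) = parents ∪ children ∪ spouses, where spouses are the other parents of v's children.
Pa(N2) = {N1}.
Ch(N2) = {N3, N11, N18}.
For each child, the remaining parents (spouses of N2):
  N3 has no other parent.
  N11's other parents are N1, N4, N5, N10.
  N18's other parents are N3, N4, N9, N13, N16.
So the Markov blanket of N2 is {N1, N3, N4, N5, N9, N10, N11, N13, N16, N18}.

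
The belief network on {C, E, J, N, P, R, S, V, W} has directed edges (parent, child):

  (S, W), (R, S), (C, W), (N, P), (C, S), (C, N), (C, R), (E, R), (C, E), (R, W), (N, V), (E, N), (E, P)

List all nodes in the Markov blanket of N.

{C, E, P, V}

A node's Markov blanket = Pa ∪ Ch ∪ (parents of Ch other than the node itself).
N's parents: C, E.
N has children P, V.
Other parents of N's children:
  P's other parent is E.
  V has no other parent.
So the Markov blanket of N is {C, E, P, V}.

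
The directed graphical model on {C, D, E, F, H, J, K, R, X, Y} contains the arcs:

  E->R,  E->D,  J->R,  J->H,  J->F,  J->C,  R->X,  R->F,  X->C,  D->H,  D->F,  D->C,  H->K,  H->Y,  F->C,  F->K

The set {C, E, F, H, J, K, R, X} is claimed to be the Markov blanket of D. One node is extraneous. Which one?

K

A node's Markov blanket = Pa ∪ Ch ∪ (parents of Ch other than the node itself).
D has parent E.
Ch(D) = {C, F, H}.
Co-parents of D (other parents of its children):
  H: J
  F: J, R
  C: F, J, X
MB(D) = {C, E, F, H, J, R, X}.
K is neither a parent, child, nor co-parent of D, so it does not belong.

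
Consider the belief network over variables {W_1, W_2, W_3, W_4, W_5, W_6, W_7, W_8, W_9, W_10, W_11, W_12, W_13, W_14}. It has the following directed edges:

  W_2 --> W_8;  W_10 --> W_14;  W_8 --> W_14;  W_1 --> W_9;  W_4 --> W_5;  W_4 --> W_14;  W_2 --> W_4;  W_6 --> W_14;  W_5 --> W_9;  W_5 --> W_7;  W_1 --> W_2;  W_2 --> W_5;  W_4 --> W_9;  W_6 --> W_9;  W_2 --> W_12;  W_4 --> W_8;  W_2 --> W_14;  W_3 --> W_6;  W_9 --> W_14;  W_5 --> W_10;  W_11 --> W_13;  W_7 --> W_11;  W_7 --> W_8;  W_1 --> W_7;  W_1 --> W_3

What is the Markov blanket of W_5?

By definition, MB(W_5) is built from W_5's parents, W_5's children, and the co-parents of W_5.
Children of W_5: W_7, W_9, W_10.
Parents of W_5: W_2, W_4.
Other parents of W_5's children:
  W_7: W_1
  W_9: W_1, W_4, W_6
  W_10: —
So the Markov blanket of W_5 is {W_1, W_2, W_4, W_6, W_7, W_9, W_10}.

{W_1, W_2, W_4, W_6, W_7, W_9, W_10}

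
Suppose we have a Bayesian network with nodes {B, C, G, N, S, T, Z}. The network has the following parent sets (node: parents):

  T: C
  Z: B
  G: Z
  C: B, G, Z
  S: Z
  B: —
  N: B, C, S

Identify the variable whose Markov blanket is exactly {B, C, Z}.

G

The target node must have every member of {B, C, Z} as a parent, child, or co-parent, and no others.
Parents of G: Z; children: C; co-parents: B, Z.
These exactly cover the given set, so the node is G.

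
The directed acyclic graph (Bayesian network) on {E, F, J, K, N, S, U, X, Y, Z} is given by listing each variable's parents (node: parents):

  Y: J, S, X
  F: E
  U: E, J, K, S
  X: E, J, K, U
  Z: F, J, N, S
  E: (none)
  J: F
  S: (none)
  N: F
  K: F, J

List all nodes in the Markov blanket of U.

{E, J, K, S, X}

U has child X.
Parents of U: E, J, K, S.
Parents of each child, excluding U:
  X: E, J, K
Taking the union gives {E, J, K, S, X}.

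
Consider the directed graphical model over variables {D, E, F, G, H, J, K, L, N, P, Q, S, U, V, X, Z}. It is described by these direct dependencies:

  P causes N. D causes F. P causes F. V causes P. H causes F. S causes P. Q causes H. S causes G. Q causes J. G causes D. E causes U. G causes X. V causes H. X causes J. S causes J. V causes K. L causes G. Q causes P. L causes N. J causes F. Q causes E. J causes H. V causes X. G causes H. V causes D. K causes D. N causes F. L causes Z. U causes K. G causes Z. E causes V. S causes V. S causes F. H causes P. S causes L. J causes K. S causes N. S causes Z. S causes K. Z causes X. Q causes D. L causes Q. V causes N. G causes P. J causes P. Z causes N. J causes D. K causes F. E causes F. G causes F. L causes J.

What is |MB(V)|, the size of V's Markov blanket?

A node's Markov blanket = Pa ∪ Ch ∪ (parents of Ch other than the node itself).
Children of V: D, H, K, N, P, X.
Parents of V: E, S.
Other parents of V's children:
  X: G, Z
  H: G, J, Q
  P: G, H, J, Q, S
  K: J, S, U
  D: G, J, K, Q
  N: L, P, S, Z
MB(V) = {D, E, G, H, J, K, L, N, P, Q, S, U, X, Z}, which has 14 nodes.

14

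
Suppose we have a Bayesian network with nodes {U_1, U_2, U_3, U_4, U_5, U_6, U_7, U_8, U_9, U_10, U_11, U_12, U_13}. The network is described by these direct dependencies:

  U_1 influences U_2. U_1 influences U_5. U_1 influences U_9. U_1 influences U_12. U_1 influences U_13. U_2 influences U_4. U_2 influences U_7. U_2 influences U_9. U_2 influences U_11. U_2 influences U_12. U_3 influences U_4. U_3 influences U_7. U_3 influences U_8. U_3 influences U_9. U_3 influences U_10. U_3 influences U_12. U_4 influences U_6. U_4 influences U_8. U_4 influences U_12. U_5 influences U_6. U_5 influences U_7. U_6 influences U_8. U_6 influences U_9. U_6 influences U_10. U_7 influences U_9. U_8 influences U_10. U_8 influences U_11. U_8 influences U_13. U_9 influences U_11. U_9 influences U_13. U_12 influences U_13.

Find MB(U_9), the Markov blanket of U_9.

{U_1, U_2, U_3, U_6, U_7, U_8, U_11, U_12, U_13}

By definition, MB(U_9) is built from U_9's parents, U_9's children, and the co-parents of U_9.
Pa(U_9) = {U_1, U_2, U_3, U_6, U_7}.
Children of U_9: U_11, U_13.
For each child, the remaining parents (spouses of U_9):
  U_11 also has parents U_2, U_8.
  U_13's other parents are U_1, U_8, U_12.
MB(U_9) = {U_1, U_2, U_3, U_6, U_7, U_8, U_11, U_12, U_13}.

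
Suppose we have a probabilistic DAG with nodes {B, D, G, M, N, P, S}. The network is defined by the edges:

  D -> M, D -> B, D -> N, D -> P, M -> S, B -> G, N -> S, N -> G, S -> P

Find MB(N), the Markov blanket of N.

{B, D, G, M, S}

Recall MB(v) = parents ∪ children ∪ spouses, where spouses are the other parents of v's children.
Pa(N) = {D}.
N has children G, S.
For each child, the remaining parents (spouses of N):
  S also has parent M.
  G also has parent B.
Union: {D} ∪ {G, S} ∪ {B, M} = {B, D, G, M, S}.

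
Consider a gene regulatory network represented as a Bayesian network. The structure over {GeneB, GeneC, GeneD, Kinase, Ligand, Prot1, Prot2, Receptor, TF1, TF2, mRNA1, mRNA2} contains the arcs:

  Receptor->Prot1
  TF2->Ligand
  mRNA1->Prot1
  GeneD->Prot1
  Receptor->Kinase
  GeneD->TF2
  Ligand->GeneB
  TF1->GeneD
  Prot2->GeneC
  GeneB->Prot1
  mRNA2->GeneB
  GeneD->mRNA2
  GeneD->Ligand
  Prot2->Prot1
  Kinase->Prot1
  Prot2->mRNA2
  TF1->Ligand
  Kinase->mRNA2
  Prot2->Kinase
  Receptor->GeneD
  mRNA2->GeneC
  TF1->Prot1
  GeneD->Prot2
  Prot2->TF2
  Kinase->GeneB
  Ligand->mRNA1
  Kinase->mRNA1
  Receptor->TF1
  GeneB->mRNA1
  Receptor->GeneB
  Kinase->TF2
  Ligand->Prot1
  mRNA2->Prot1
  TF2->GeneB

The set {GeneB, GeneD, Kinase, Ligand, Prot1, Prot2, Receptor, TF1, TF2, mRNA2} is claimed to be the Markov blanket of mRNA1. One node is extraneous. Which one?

TF2

Ch(mRNA1) = {Prot1}.
mRNA1 has parents GeneB, Kinase, Ligand.
For each child, the remaining parents (spouses of mRNA1):
  Prot1: GeneB, GeneD, Kinase, Ligand, Prot2, Receptor, TF1, mRNA2
MB(mRNA1) = {GeneB, GeneD, Kinase, Ligand, Prot1, Prot2, Receptor, TF1, mRNA2}.
TF2 is neither a parent, child, nor co-parent of mRNA1, so it does not belong.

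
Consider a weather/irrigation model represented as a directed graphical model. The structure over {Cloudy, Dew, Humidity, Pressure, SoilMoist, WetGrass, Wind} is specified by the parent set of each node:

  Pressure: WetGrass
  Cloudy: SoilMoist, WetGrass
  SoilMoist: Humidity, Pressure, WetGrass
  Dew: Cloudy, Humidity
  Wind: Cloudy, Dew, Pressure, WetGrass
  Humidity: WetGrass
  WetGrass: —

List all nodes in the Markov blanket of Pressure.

The Markov blanket of a node is its parents, its children, and the other parents of its children.
Parents of Pressure: WetGrass.
Pressure's children: SoilMoist, Wind.
Co-parents of Pressure (other parents of its children):
  parents(SoilMoist) \ {Pressure} = {Humidity, WetGrass}.
  Wind also has parents Cloudy, Dew, WetGrass.
Union: {WetGrass} ∪ {SoilMoist, Wind} ∪ {Cloudy, Dew, Humidity, WetGrass} = {Cloudy, Dew, Humidity, SoilMoist, WetGrass, Wind}.

{Cloudy, Dew, Humidity, SoilMoist, WetGrass, Wind}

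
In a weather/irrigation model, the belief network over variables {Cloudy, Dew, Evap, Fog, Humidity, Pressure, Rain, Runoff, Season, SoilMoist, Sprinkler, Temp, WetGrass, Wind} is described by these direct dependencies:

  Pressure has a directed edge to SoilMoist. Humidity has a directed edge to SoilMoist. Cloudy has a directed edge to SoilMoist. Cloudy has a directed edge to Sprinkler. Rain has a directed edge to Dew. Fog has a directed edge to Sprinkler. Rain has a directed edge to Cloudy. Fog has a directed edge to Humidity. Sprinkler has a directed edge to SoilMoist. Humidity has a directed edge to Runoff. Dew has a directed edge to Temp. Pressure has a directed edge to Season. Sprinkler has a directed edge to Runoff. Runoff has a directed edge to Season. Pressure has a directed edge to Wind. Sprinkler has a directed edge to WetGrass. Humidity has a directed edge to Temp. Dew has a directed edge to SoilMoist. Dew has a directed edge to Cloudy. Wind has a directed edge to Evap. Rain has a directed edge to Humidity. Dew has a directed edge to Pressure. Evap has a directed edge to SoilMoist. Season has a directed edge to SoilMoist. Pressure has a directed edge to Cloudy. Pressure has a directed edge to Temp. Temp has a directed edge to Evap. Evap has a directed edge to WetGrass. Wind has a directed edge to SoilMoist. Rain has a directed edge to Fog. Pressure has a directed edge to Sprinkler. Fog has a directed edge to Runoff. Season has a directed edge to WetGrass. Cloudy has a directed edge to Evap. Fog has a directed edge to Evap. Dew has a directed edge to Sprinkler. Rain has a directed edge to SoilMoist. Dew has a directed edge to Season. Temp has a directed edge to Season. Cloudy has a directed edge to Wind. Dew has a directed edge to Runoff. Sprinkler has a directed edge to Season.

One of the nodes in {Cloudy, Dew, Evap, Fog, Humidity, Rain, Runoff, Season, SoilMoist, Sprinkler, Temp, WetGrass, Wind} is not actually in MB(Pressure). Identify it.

By definition, MB(Pressure) is built from Pressure's parents, Pressure's children, and the co-parents of Pressure.
Parents of Pressure: Dew.
Ch(Pressure) = {Cloudy, Season, SoilMoist, Sprinkler, Temp, Wind}.
Other parents of Pressure's children:
  parents(Temp) \ {Pressure} = {Dew, Humidity}.
  Cloudy also has parents Dew, Rain.
  parents(Wind) \ {Pressure} = {Cloudy}.
  Sprinkler's other parents are Cloudy, Dew, Fog.
  Season also has parents Dew, Runoff, Sprinkler, Temp.
  SoilMoist also has parents Cloudy, Dew, Evap, Humidity, Rain, Season, Sprinkler, Wind.
MB(Pressure) = {Cloudy, Dew, Evap, Fog, Humidity, Rain, Runoff, Season, SoilMoist, Sprinkler, Temp, Wind}.
WetGrass is neither a parent, child, nor co-parent of Pressure, so it does not belong.

WetGrass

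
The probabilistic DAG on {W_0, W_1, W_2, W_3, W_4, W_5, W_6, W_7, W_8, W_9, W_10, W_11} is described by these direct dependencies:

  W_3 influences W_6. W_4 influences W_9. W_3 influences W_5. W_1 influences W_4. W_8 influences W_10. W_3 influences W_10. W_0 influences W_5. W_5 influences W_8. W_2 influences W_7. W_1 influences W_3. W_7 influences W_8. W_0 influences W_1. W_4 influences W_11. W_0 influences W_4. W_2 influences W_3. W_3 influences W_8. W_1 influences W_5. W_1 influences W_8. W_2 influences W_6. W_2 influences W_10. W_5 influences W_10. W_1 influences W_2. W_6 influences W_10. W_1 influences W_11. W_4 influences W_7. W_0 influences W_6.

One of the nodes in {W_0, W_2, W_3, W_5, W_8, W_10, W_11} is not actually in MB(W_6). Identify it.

W_11

The Markov blanket of a node is its parents, its children, and the other parents of its children.
W_6's parents: W_0, W_2, W_3.
Children of W_6: W_10.
For each child, the remaining parents (spouses of W_6):
  W_10: W_2, W_3, W_5, W_8
MB(W_6) = {W_0, W_2, W_3, W_5, W_8, W_10}.
W_11 is neither a parent, child, nor co-parent of W_6, so it does not belong.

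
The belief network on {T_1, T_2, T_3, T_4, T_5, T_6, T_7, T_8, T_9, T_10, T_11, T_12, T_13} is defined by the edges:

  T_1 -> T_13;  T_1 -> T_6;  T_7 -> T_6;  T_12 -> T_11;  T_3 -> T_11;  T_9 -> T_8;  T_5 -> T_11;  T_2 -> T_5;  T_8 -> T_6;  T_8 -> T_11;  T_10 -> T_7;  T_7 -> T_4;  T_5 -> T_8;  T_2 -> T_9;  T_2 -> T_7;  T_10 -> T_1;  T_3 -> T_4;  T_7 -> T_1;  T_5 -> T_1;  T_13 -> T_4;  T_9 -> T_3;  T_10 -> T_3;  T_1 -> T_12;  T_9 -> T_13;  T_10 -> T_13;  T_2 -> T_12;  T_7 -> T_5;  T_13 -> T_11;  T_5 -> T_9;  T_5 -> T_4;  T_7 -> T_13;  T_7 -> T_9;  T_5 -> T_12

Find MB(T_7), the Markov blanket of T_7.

A node's Markov blanket = Pa ∪ Ch ∪ (parents of Ch other than the node itself).
T_7 has parents T_2, T_10.
Ch(T_7) = {T_1, T_4, T_5, T_6, T_9, T_13}.
Other parents of T_7's children:
  T_5: T_2
  T_9: T_2, T_5
  T_1: T_5, T_10
  T_13: T_1, T_9, T_10
  T_6: T_1, T_8
  T_4: T_3, T_5, T_13
Union: {T_2, T_10} ∪ {T_1, T_4, T_5, T_6, T_9, T_13} ∪ {T_1, T_2, T_3, T_5, T_8, T_9, T_10, T_13} = {T_1, T_2, T_3, T_4, T_5, T_6, T_8, T_9, T_10, T_13}.

{T_1, T_2, T_3, T_4, T_5, T_6, T_8, T_9, T_10, T_13}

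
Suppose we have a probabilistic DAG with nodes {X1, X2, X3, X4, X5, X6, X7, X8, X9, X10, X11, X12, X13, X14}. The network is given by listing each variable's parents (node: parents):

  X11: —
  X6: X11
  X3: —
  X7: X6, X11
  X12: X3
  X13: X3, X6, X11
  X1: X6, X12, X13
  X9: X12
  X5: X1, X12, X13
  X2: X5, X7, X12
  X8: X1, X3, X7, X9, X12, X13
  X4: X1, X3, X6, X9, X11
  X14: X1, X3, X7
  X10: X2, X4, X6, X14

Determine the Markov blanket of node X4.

{X1, X2, X3, X6, X9, X10, X11, X14}

X4's children: X10.
Parents of X4: X1, X3, X6, X9, X11.
Co-parents of X4 (other parents of its children):
  X10: X2, X6, X14
So the Markov blanket of X4 is {X1, X2, X3, X6, X9, X10, X11, X14}.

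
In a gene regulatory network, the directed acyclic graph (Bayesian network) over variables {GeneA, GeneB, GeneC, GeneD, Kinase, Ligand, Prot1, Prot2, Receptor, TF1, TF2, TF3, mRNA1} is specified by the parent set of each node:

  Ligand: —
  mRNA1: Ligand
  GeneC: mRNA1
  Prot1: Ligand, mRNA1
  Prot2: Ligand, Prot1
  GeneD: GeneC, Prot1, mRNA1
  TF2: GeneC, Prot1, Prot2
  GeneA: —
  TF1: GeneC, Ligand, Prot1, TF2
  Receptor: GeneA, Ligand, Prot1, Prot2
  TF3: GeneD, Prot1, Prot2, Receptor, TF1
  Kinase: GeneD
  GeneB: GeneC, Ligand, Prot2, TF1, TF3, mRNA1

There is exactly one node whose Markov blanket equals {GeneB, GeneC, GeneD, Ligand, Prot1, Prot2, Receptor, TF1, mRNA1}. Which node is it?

The target node must have every member of {GeneB, GeneC, GeneD, Ligand, Prot1, Prot2, Receptor, TF1, mRNA1} as a parent, child, or co-parent, and no others.
Parents of TF3: GeneD, Prot1, Prot2, Receptor, TF1; children: GeneB; co-parents: GeneC, Ligand, Prot2, TF1, mRNA1.
These exactly cover the given set, so the node is TF3.

TF3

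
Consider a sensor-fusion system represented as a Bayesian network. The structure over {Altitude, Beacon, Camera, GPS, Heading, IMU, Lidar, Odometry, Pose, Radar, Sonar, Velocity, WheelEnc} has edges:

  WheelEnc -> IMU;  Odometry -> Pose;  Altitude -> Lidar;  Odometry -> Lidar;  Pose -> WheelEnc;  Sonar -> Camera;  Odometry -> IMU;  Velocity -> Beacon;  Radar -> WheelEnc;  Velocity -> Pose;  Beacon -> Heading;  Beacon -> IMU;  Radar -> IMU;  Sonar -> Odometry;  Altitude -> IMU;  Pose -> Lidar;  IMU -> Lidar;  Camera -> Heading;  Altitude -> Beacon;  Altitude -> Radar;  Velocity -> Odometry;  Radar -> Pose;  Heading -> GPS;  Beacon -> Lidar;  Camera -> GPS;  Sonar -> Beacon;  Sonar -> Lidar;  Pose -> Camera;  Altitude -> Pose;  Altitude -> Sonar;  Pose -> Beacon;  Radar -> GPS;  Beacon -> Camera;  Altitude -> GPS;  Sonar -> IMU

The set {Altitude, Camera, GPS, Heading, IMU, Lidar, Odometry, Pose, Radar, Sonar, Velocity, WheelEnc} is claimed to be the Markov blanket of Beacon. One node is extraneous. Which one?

Ch(Beacon) = {Camera, Heading, IMU, Lidar}.
Beacon has parents Altitude, Pose, Sonar, Velocity.
Co-parents of Beacon (other parents of its children):
  parents(Camera) \ {Beacon} = {Pose, Sonar}.
  parents(Heading) \ {Beacon} = {Camera}.
  IMU also has parents Altitude, Odometry, Radar, Sonar, WheelEnc.
  Lidar's other parents are Altitude, IMU, Odometry, Pose, Sonar.
MB(Beacon) = {Altitude, Camera, Heading, IMU, Lidar, Odometry, Pose, Radar, Sonar, Velocity, WheelEnc}.
GPS is neither a parent, child, nor co-parent of Beacon, so it does not belong.

GPS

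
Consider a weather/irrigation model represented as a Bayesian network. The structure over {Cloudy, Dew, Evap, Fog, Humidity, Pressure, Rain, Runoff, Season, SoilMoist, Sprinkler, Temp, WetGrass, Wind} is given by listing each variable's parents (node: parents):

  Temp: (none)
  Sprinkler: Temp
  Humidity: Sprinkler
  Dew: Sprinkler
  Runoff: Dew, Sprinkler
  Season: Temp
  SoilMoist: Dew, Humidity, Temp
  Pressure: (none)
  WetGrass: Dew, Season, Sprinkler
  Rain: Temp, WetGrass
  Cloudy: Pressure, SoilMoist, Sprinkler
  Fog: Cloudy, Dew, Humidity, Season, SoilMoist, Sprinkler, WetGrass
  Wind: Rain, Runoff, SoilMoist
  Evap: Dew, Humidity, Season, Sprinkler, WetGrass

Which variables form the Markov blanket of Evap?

{Dew, Humidity, Season, Sprinkler, WetGrass}

Recall MB(v) = parents ∪ children ∪ spouses, where spouses are the other parents of v's children.
Evap's parents: Dew, Humidity, Season, Sprinkler, WetGrass.
Evap's children: none.
Evap has no children, so there are no co-parents.
So the Markov blanket of Evap is {Dew, Humidity, Season, Sprinkler, WetGrass}.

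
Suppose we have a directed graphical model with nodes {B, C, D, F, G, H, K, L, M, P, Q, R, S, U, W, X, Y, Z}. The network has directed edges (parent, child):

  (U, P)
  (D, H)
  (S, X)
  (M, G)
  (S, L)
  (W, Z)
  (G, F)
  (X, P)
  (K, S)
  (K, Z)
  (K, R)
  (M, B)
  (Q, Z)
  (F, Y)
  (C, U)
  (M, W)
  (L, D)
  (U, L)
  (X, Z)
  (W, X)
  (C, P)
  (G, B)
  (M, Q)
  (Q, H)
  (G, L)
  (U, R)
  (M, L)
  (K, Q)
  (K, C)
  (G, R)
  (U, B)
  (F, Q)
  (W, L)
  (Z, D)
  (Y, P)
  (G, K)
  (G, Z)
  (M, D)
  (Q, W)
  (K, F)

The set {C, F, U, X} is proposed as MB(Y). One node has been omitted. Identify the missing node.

P

By definition, MB(Y) is built from Y's parents, Y's children, and the co-parents of Y.
Children of Y: P.
Parents of Y: F.
Other parents of Y's children:
  parents(P) \ {Y} = {C, U, X}.
MB(Y) = {C, F, P, U, X}.
Comparing with the claimed set, P is missing.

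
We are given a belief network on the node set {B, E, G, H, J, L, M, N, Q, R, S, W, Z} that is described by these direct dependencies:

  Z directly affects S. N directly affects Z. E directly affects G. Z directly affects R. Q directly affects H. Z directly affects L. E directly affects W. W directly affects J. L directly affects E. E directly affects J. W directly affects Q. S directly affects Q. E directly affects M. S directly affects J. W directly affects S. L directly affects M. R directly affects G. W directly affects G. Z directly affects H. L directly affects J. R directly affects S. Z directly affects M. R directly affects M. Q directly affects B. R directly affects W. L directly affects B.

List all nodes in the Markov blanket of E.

{G, J, L, M, R, S, W, Z}

A node's Markov blanket = Pa ∪ Ch ∪ (parents of Ch other than the node itself).
Pa(E) = {L}.
Ch(E) = {G, J, M, W}.
Co-parents of E (other parents of its children):
  parents(W) \ {E} = {R}.
  M's other parents are L, R, Z.
  parents(J) \ {E} = {L, S, W}.
  G also has parents R, W.
So the Markov blanket of E is {G, J, L, M, R, S, W, Z}.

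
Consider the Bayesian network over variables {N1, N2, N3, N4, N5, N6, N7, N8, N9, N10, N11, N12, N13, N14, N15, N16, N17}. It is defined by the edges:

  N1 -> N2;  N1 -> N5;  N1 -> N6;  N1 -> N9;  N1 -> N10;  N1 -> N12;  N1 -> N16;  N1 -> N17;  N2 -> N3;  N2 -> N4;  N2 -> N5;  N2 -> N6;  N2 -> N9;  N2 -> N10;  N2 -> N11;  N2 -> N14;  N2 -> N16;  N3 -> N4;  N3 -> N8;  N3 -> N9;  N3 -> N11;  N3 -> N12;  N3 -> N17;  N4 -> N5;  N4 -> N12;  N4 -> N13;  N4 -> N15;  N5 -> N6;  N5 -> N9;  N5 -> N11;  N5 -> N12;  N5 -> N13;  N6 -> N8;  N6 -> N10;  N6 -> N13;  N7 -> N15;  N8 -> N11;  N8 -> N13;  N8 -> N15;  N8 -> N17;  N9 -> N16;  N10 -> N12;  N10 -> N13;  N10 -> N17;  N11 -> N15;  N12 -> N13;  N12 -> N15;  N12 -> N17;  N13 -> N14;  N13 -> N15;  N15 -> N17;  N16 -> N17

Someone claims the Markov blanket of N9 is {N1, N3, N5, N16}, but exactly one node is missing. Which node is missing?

N2

Pa(N9) = {N1, N2, N3, N5}.
N9 has child N16.
Other parents of N9's children:
  N16 also has parents N1, N2.
MB(N9) = {N1, N2, N3, N5, N16}.
Comparing with the claimed set, N2 is missing.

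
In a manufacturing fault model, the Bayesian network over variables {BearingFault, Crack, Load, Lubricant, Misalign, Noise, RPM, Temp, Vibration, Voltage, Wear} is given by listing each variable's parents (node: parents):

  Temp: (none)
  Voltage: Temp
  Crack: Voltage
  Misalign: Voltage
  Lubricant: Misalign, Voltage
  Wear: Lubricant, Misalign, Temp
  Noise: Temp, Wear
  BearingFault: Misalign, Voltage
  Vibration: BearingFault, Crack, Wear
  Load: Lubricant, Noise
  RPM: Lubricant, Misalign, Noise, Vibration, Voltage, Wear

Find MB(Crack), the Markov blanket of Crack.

Parents of Crack: Voltage.
Children of Crack: Vibration.
Parents of each child, excluding Crack:
  Vibration: BearingFault, Wear
MB(Crack) = {BearingFault, Vibration, Voltage, Wear}.

{BearingFault, Vibration, Voltage, Wear}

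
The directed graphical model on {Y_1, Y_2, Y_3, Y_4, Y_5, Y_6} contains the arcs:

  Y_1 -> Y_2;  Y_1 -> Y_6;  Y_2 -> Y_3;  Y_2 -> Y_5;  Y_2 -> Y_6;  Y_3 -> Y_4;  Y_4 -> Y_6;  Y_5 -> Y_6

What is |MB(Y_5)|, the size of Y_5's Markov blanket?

Parents of Y_5: Y_2.
Y_5's children: Y_6.
Parents of each child, excluding Y_5:
  Y_6: Y_1, Y_2, Y_4
MB(Y_5) = {Y_1, Y_2, Y_4, Y_6}, which has 4 nodes.

4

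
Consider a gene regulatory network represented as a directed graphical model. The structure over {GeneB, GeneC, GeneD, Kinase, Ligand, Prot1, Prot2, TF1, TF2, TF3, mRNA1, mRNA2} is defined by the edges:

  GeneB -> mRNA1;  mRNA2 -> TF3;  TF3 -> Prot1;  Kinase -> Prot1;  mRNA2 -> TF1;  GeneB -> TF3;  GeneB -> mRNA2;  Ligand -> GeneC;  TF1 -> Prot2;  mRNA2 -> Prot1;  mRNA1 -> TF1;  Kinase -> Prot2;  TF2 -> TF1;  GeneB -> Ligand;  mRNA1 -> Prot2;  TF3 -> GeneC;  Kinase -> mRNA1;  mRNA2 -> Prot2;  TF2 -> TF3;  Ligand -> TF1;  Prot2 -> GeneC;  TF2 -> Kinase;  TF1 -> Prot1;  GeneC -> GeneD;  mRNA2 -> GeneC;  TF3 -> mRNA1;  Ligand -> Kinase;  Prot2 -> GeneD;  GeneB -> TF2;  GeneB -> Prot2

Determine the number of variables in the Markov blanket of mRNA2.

10

Parents of mRNA2: GeneB.
mRNA2's children: GeneC, Prot1, Prot2, TF1, TF3.
Other parents of mRNA2's children:
  TF3: GeneB, TF2
  TF1: Ligand, TF2, mRNA1
  Prot2: GeneB, Kinase, TF1, mRNA1
  GeneC: Ligand, Prot2, TF3
  Prot1: Kinase, TF1, TF3
MB(mRNA2) = {GeneB, GeneC, Kinase, Ligand, Prot1, Prot2, TF1, TF2, TF3, mRNA1}, which has 10 nodes.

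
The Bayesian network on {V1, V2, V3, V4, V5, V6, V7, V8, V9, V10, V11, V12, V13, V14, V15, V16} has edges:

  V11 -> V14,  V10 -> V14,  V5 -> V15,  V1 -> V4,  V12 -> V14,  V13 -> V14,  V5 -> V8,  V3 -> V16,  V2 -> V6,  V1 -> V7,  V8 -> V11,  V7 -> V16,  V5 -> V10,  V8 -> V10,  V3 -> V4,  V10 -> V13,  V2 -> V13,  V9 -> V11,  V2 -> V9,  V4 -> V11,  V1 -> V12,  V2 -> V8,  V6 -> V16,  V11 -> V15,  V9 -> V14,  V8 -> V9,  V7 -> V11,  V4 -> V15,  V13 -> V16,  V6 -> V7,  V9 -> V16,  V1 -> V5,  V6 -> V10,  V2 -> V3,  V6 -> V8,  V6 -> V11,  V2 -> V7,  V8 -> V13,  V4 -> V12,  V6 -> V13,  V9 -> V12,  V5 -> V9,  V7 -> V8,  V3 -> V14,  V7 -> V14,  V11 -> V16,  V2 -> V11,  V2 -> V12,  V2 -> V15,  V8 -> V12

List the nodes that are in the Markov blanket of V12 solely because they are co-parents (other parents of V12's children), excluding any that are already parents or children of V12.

Children of V12: V14.
  V14's other parents are V3, V7, V9, V10, V11, V13.
Excluding nodes already adjacent to V12 (V1, V2, V4, V8, V9, V14), the co-parent-only contribution is {V3, V7, V10, V11, V13}.

{V3, V7, V10, V11, V13}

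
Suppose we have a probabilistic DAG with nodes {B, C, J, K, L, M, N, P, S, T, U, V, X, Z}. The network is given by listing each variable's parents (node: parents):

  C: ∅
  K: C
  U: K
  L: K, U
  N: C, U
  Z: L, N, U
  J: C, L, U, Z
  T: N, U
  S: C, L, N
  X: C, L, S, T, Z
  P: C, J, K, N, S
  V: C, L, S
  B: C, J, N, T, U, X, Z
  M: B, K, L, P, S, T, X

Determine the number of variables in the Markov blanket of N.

The Markov blanket of a node is its parents, its children, and the other parents of its children.
Pa(N) = {C, U}.
N has children B, P, S, T, Z.
Other parents of N's children:
  parents(Z) \ {N} = {L, U}.
  parents(T) \ {N} = {U}.
  S's other parents are C, L.
  P's other parents are C, J, K, S.
  B's other parents are C, J, T, U, X, Z.
MB(N) = {B, C, J, K, L, P, S, T, U, X, Z}, which has 11 nodes.

11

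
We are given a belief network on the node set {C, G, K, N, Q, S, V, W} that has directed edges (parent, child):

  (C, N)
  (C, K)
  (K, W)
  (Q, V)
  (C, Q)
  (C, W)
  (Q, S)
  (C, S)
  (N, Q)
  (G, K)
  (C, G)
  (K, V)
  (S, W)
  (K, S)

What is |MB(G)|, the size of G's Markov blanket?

2

By definition, MB(G) is built from G's parents, G's children, and the co-parents of G.
G's children: K.
Pa(G) = {C}.
Parents of each child, excluding G:
  parents(K) \ {G} = {C}.
MB(G) = {C, K}, which has 2 nodes.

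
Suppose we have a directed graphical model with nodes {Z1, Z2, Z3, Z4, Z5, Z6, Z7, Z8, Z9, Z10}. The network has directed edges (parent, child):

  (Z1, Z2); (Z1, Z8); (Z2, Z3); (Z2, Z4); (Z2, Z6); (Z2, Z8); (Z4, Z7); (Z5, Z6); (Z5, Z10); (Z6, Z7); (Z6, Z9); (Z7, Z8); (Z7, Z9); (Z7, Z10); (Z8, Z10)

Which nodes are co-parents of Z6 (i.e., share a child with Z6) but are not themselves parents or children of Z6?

{Z4}

Children of Z6: Z7, Z9.
  parents(Z7) \ {Z6} = {Z4}.
  Z9's other parent is Z7.
Excluding nodes already adjacent to Z6 (Z2, Z5, Z7, Z9), the co-parent-only contribution is {Z4}.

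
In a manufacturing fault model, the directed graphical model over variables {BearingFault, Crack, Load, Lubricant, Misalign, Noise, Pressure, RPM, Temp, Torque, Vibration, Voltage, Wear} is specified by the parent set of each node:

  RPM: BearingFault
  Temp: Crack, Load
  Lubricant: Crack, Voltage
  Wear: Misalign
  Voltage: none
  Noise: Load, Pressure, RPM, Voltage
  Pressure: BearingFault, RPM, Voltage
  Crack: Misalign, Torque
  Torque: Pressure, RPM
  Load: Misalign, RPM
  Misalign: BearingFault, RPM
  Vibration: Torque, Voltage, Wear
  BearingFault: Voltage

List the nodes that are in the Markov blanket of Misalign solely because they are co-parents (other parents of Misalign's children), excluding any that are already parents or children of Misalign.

Children of Misalign: Crack, Load, Wear.
  Load: RPM
  Crack: Torque
  Wear: —
Excluding nodes already adjacent to Misalign (BearingFault, Crack, Load, RPM, Wear), the co-parent-only contribution is {Torque}.

{Torque}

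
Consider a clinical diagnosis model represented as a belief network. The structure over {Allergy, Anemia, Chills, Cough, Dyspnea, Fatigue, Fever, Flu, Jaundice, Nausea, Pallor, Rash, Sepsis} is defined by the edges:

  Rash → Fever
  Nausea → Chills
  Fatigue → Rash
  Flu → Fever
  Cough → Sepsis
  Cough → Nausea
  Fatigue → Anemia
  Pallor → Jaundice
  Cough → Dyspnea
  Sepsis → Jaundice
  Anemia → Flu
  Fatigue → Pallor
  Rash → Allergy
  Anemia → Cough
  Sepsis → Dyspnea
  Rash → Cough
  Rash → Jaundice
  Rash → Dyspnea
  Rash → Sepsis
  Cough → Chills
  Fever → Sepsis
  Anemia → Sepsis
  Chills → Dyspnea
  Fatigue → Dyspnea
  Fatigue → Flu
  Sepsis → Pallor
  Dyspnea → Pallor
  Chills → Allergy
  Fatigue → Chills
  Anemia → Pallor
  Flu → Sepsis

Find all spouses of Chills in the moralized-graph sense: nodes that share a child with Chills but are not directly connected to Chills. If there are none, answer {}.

Children of Chills: Allergy, Dyspnea.
  parents(Allergy) \ {Chills} = {Rash}.
  Dyspnea's other parents are Cough, Fatigue, Rash, Sepsis.
Excluding nodes already adjacent to Chills (Allergy, Cough, Dyspnea, Fatigue, Nausea), the co-parent-only contribution is {Rash, Sepsis}.

{Rash, Sepsis}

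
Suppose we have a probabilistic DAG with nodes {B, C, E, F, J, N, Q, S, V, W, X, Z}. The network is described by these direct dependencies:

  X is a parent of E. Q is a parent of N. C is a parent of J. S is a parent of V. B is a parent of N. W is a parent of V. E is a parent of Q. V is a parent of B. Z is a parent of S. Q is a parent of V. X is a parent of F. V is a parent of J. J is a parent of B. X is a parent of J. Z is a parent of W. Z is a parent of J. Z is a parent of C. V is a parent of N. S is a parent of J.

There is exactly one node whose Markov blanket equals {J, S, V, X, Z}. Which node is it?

The target node must have every member of {J, S, V, X, Z} as a parent, child, or co-parent, and no others.
Parents of C: Z; children: J; co-parents: S, V, X, Z.
These exactly cover the given set, so the node is C.

C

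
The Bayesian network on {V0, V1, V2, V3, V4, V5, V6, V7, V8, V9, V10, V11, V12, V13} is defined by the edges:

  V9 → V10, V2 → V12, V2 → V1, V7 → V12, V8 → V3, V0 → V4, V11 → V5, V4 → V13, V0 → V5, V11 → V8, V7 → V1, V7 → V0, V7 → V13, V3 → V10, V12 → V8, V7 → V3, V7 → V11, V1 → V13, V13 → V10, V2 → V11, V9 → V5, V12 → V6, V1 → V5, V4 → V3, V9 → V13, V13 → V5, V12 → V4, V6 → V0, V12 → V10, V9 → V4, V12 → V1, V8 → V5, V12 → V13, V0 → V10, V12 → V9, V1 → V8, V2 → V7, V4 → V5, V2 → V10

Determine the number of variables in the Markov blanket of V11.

10

The Markov blanket of a node is its parents, its children, and the other parents of its children.
V11 has parents V2, V7.
Ch(V11) = {V5, V8}.
Co-parents of V11 (other parents of its children):
  V8 also has parents V1, V12.
  V5's other parents are V0, V1, V4, V8, V9, V13.
MB(V11) = {V0, V1, V2, V4, V5, V7, V8, V9, V12, V13}, which has 10 nodes.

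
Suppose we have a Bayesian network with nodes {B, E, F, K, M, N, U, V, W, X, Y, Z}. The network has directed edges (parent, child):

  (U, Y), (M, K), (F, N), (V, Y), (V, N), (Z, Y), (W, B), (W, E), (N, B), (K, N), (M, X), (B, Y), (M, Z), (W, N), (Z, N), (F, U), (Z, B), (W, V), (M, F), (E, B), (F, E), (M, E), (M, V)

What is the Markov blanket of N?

{B, E, F, K, V, W, Z}

Recall MB(v) = parents ∪ children ∪ spouses, where spouses are the other parents of v's children.
N's parents: F, K, V, W, Z.
N has child B.
Parents of each child, excluding N:
  B: E, W, Z
Union: {F, K, V, W, Z} ∪ {B} ∪ {E, W, Z} = {B, E, F, K, V, W, Z}.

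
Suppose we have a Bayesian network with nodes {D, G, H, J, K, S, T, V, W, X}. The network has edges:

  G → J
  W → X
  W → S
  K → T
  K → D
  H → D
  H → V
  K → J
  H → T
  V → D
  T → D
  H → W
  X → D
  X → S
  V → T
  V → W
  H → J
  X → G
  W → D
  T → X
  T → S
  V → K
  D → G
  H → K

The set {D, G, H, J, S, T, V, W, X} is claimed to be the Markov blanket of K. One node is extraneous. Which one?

Recall MB(v) = parents ∪ children ∪ spouses, where spouses are the other parents of v's children.
K has parents H, V.
K has children D, J, T.
Parents of each child, excluding K:
  T's other parents are H, V.
  parents(D) \ {K} = {H, T, V, W, X}.
  J's other parents are G, H.
MB(K) = {D, G, H, J, T, V, W, X}.
S is neither a parent, child, nor co-parent of K, so it does not belong.

S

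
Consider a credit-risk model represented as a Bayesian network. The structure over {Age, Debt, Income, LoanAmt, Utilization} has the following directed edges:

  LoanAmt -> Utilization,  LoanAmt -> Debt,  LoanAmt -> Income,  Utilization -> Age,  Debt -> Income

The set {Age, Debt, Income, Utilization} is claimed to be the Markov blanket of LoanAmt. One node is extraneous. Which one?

Age

LoanAmt's parents: none.
Ch(LoanAmt) = {Debt, Income, Utilization}.
For each child, the remaining parents (spouses of LoanAmt):
  Utilization: —
  Debt: —
  Income: Debt
MB(LoanAmt) = {Debt, Income, Utilization}.
Age is neither a parent, child, nor co-parent of LoanAmt, so it does not belong.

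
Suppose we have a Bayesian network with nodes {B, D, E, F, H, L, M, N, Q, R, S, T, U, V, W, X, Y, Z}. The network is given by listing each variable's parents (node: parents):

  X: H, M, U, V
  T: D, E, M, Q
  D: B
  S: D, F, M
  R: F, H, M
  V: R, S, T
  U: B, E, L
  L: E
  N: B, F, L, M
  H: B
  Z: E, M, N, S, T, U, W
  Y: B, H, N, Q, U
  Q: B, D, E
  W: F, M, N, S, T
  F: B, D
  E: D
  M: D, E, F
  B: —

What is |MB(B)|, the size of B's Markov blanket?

10

Recall MB(v) = parents ∪ children ∪ spouses, where spouses are the other parents of v's children.
B's parents: none.
Ch(B) = {D, F, H, N, Q, U, Y}.
For each child, the remaining parents (spouses of B):
  D: —
  F: D
  H: —
  N: F, L, M
  Q: D, E
  U: E, L
  Y: H, N, Q, U
MB(B) = {D, E, F, H, L, M, N, Q, U, Y}, which has 10 nodes.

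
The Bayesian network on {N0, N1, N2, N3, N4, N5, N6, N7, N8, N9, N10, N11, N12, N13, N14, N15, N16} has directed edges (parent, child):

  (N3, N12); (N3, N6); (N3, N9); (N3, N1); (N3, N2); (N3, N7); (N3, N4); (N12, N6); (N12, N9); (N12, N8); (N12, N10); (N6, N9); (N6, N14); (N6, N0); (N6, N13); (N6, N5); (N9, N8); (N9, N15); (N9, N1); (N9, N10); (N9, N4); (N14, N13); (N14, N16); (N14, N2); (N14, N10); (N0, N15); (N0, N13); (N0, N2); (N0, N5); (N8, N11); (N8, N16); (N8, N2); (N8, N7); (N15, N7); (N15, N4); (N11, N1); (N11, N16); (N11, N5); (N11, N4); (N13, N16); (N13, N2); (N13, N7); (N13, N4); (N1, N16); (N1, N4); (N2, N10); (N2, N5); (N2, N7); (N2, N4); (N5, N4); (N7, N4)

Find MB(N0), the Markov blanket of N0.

N0 has children N2, N5, N13, N15.
Parents of N0: N6.
For each child, the remaining parents (spouses of N0):
  N15 also has parent N9.
  parents(N13) \ {N0} = {N6, N14}.
  N2 also has parents N3, N8, N13, N14.
  N5's other parents are N2, N6, N11.
Taking the union gives {N2, N3, N5, N6, N8, N9, N11, N13, N14, N15}.

{N2, N3, N5, N6, N8, N9, N11, N13, N14, N15}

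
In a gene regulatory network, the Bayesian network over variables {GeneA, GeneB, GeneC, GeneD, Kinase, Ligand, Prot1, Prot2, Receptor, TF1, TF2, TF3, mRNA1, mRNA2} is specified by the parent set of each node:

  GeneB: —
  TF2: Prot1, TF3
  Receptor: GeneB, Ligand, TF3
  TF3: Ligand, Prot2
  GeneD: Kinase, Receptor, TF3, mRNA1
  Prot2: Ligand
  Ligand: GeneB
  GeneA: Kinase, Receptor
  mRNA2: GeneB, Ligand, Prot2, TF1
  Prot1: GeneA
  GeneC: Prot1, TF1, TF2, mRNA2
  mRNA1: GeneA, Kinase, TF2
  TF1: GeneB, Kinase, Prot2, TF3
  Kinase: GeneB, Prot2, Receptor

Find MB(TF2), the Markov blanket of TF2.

{GeneA, GeneC, Kinase, Prot1, TF1, TF3, mRNA1, mRNA2}

Parents of TF2: Prot1, TF3.
TF2's children: GeneC, mRNA1.
Co-parents of TF2 (other parents of its children):
  mRNA1: GeneA, Kinase
  GeneC: Prot1, TF1, mRNA2
Taking the union gives {GeneA, GeneC, Kinase, Prot1, TF1, TF3, mRNA1, mRNA2}.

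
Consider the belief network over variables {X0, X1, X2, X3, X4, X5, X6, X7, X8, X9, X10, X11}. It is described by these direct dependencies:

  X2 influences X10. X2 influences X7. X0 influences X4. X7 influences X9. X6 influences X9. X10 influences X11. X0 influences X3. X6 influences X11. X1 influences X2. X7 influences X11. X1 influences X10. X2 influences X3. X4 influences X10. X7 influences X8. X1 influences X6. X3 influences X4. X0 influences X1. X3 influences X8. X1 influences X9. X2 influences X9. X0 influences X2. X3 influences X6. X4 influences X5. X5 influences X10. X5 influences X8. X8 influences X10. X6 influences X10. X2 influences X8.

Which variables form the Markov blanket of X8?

By definition, MB(X8) is built from X8's parents, X8's children, and the co-parents of X8.
Children of X8: X10.
X8's parents: X2, X3, X5, X7.
Co-parents of X8 (other parents of its children):
  X10: X1, X2, X4, X5, X6
Taking the union gives {X1, X2, X3, X4, X5, X6, X7, X10}.

{X1, X2, X3, X4, X5, X6, X7, X10}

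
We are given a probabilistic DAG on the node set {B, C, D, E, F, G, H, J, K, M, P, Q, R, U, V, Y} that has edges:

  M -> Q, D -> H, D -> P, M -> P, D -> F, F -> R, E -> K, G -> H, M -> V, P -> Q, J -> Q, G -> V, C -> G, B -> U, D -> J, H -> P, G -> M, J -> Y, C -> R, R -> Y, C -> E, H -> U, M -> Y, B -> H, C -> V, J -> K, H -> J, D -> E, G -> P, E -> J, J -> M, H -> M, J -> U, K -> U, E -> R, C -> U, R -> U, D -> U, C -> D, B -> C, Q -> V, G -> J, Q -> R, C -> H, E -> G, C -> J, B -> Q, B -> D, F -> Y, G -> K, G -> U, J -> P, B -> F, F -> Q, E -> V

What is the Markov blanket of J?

{B, C, D, E, F, G, H, K, M, P, Q, R, U, Y}

The Markov blanket of a node is its parents, its children, and the other parents of its children.
Pa(J) = {C, D, E, G, H}.
Ch(J) = {K, M, P, Q, U, Y}.
For each child, the remaining parents (spouses of J):
  parents(K) \ {J} = {E, G}.
  parents(M) \ {J} = {G, H}.
  P also has parents D, G, H, M.
  parents(Q) \ {J} = {B, F, M, P}.
  U also has parents B, C, D, G, H, K, R.
  parents(Y) \ {J} = {F, M, R}.
So the Markov blanket of J is {B, C, D, E, F, G, H, K, M, P, Q, R, U, Y}.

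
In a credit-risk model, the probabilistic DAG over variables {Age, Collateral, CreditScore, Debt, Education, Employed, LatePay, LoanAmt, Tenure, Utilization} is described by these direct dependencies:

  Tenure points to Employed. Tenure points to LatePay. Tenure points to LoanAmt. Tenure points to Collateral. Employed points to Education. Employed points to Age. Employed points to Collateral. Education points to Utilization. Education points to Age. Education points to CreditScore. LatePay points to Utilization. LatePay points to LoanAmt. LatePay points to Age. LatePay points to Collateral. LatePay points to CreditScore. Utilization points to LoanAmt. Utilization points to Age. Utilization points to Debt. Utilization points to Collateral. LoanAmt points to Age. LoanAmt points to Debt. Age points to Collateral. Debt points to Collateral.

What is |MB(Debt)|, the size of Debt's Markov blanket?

The Markov blanket of a node is its parents, its children, and the other parents of its children.
Children of Debt: Collateral.
Debt has parents LoanAmt, Utilization.
Other parents of Debt's children:
  Collateral's other parents are Age, Employed, LatePay, Tenure, Utilization.
MB(Debt) = {Age, Collateral, Employed, LatePay, LoanAmt, Tenure, Utilization}, which has 7 nodes.

7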